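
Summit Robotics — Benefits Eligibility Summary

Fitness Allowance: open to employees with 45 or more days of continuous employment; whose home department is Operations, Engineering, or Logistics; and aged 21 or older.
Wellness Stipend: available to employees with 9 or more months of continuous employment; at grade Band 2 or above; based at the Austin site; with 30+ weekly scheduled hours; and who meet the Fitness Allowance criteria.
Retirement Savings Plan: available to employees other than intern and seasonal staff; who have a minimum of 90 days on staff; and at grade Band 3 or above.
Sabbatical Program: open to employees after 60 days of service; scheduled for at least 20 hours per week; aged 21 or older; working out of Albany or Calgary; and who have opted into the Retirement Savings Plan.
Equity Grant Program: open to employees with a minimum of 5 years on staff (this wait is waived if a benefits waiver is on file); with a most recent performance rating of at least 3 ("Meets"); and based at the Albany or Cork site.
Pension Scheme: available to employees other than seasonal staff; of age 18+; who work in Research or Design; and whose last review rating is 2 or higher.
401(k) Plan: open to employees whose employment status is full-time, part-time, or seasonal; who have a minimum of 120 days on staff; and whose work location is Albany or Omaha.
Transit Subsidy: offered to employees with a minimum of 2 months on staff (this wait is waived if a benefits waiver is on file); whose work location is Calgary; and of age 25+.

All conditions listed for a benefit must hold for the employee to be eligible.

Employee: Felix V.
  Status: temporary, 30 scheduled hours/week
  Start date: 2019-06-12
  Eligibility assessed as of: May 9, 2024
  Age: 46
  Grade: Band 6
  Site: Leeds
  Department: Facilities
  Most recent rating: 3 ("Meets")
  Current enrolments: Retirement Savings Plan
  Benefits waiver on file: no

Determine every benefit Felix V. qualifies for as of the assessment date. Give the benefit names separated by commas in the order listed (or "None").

Retirement Savings Plan

Service from 2019-06-12 to May 9, 2024: 1793 days.
Fitness Allowance — service 1793 days ≥ 45 days ✓; dept Facilities ✗ → not eligible.
Wellness Stipend — service 1793 days ≥ 9 months (≈270 days) ✓; grade Band 6 ≥ Band 2 ✓; site Leeds ✗ (not Austin) → not eligible.
Retirement Savings Plan — status temporary ✓ (not excluded); service 1793 days ≥ 90 days ✓; grade Band 6 ≥ Band 3 ✓ → eligible.
Sabbatical Program — service 1793 days ≥ 60 days ✓; 30 hrs/wk ≥ 20 ✓; age 46 ≥ 21 ✓; site Leeds ✗ (not Albany or Calgary) → not eligible.
Equity Grant Program — no waiver, service 1793 days < 5 years (≈1825 days) ✗ → not eligible.
Pension Scheme — status temporary ✓ (not excluded); age 46 ≥ 18 ✓; dept Facilities ✗ → not eligible.
401(k) Plan — status temporary ✗ (requires full-time, part-time, or seasonal) → not eligible.
Transit Subsidy — no waiver, service 1793 days ≥ 2 months (≈60 days) ✓; site Leeds ✗ (not Calgary) → not eligible.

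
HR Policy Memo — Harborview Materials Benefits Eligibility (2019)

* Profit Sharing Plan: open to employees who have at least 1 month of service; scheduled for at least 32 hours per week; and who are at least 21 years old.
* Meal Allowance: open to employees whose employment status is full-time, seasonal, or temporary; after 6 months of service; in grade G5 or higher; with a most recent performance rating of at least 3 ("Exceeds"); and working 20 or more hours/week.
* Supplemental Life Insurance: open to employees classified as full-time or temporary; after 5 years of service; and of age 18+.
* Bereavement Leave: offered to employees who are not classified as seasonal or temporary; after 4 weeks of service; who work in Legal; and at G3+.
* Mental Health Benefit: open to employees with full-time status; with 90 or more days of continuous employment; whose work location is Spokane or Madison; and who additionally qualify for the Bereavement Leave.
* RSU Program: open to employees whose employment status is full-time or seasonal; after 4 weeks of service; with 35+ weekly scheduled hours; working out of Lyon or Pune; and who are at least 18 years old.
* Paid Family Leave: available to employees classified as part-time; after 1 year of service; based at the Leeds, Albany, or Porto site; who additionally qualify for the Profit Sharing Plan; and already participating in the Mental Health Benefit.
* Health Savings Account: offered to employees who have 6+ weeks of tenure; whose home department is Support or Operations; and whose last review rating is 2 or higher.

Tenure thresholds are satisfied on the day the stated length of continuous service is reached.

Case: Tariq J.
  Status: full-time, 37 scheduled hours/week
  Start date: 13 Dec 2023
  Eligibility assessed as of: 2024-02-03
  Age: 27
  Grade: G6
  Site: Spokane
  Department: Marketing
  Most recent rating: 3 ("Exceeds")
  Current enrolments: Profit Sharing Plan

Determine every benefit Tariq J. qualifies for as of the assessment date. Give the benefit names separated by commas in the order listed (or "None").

Service from 13 Dec 2023 to 2024-02-03: 52 days.
Profit Sharing Plan — service 52 days ≥ 1 month (≈30 days) ✓; 37 hrs/wk ≥ 32 ✓; age 27 ≥ 21 ✓ → eligible.
Meal Allowance — status full-time ✓; service 52 days < 6 months (≈180 days) ✗ → not eligible.
Supplemental Life Insurance — status full-time ✓; service 52 days < 5 years (≈1825 days) ✗ → not eligible.
Bereavement Leave — status full-time ✓ (not excluded); service 52 days ≥ 4 weeks (≈28 days) ✓; dept Marketing ✗ → not eligible.
Mental Health Benefit — status full-time ✓; service 52 days < 90 days ✗ → not eligible.
RSU Program — status full-time ✓; service 52 days ≥ 4 weeks (≈28 days) ✓; 37 hrs/wk ≥ 35 ✓; site Spokane ✗ (not Lyon or Pune) → not eligible.
Paid Family Leave — status full-time ✗ (requires part-time) → not eligible.
Health Savings Account — service 52 days ≥ 6 weeks (≈42 days) ✓; dept Marketing ✗ → not eligible.

Profit Sharing Plan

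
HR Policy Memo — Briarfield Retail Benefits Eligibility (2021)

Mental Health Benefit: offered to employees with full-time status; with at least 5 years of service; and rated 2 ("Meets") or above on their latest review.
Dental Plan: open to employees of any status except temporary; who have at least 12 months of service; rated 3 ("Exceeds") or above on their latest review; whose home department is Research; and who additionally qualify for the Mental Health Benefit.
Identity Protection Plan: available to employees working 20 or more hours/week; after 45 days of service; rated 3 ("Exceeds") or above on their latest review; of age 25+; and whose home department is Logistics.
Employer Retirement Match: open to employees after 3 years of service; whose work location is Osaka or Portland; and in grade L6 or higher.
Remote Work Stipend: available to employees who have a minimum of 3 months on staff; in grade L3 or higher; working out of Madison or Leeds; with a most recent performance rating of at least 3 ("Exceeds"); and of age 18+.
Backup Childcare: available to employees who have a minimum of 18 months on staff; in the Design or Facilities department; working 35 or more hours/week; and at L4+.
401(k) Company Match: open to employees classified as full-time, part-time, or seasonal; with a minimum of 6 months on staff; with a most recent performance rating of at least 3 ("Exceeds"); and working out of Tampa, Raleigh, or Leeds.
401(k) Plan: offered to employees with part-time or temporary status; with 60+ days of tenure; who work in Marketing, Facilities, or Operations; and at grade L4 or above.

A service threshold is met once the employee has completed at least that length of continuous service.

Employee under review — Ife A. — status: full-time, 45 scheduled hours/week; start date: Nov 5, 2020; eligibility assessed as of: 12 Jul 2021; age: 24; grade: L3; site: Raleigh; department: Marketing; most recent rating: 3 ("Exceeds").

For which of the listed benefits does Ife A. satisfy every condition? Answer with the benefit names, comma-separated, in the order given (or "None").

Service from Nov 5, 2020 to 12 Jul 2021: 249 days.
Mental Health Benefit — status full-time ✓; service 249 days < 5 years (≈1825 days) ✗ → not eligible.
Dental Plan — status full-time ✓ (not excluded); service 249 days < 12 months (≈360 days) ✗ → not eligible.
Identity Protection Plan — 45 hrs/wk ≥ 20 ✓; service 249 days ≥ 45 days ✓; rating 3 ≥ 3 ✓; age 24 < 25 ✗ → not eligible.
Employer Retirement Match — service 249 days < 3 years (≈1095 days) ✗ → not eligible.
Remote Work Stipend — service 249 days ≥ 3 months (≈90 days) ✓; grade L3 ≥ L3 ✓; site Raleigh ✗ (not Madison or Leeds) → not eligible.
Backup Childcare — service 249 days < 18 months (≈540 days) ✗ → not eligible.
401(k) Company Match — status full-time ✓; service 249 days ≥ 6 months (≈180 days) ✓; rating 3 ≥ 3 ✓; site Raleigh ✓ → eligible.
401(k) Plan — status full-time ✗ (requires part-time or temporary) → not eligible.

401(k) Company Match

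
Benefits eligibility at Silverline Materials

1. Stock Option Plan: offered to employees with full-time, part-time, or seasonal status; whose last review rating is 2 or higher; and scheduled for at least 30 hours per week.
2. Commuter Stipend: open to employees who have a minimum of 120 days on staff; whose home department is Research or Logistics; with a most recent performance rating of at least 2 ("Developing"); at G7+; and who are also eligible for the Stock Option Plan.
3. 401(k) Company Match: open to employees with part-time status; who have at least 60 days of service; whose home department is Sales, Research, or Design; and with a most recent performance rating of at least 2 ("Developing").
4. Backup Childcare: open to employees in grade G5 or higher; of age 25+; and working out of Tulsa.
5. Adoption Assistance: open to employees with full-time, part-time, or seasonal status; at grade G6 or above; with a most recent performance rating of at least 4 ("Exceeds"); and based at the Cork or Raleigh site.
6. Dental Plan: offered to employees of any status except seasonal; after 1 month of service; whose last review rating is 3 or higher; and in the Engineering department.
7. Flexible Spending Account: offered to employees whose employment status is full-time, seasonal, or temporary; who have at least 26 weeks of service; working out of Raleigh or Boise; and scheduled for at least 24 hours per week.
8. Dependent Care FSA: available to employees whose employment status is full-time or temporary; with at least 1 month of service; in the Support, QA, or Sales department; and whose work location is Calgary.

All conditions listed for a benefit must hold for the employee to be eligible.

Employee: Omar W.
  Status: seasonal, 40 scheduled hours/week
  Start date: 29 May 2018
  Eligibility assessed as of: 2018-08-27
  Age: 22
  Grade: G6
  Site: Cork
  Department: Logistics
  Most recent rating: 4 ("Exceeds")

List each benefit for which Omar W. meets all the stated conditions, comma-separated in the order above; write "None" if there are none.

Service from 29 May 2018 to 2018-08-27: 90 days.
Stock Option Plan — status seasonal ✓; rating 4 ≥ 2 ✓; 40 hrs/wk ≥ 30 ✓ → eligible.
Commuter Stipend — service 90 days < 120 days ✗ → not eligible.
401(k) Company Match — status seasonal ✗ (requires part-time) → not eligible.
Backup Childcare — grade G6 ≥ G5 ✓; age 22 < 25 ✗ → not eligible.
Adoption Assistance — status seasonal ✓; grade G6 ≥ G6 ✓; rating 4 ≥ 4 ✓; site Cork ✓ → eligible.
Dental Plan — status seasonal ✗ (excluded) → not eligible.
Flexible Spending Account — status seasonal ✓; service 90 days < 26 weeks (≈182 days) ✗ → not eligible.
Dependent Care FSA — status seasonal ✗ (requires full-time or temporary) → not eligible.

Stock Option Plan, Adoption Assistance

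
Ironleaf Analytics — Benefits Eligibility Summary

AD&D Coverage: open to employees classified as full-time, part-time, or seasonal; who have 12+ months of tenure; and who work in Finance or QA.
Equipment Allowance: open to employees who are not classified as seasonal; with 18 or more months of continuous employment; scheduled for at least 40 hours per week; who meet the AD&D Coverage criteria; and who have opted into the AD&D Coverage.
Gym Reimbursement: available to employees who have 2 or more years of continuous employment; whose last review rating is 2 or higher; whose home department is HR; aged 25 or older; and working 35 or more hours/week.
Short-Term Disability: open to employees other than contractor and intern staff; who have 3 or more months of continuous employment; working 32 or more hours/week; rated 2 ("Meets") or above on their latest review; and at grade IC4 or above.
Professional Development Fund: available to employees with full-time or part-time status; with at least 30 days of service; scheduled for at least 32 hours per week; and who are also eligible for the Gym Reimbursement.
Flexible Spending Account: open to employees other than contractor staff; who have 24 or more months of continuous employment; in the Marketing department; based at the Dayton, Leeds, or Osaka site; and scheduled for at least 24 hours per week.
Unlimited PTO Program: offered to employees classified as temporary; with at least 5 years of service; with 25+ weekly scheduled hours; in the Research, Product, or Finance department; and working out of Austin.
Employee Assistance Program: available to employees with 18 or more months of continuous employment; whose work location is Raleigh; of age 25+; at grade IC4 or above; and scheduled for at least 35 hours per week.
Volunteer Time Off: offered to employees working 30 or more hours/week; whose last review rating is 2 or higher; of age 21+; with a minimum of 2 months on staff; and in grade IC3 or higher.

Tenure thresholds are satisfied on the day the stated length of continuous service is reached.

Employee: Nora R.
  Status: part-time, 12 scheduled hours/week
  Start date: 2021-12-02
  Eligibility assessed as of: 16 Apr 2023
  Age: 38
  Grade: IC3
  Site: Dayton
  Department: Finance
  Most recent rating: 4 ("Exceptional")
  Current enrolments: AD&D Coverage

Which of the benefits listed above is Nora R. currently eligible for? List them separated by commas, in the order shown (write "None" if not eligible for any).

Service from 2021-12-02 to 16 Apr 2023: 500 days.
AD&D Coverage — status part-time ✓; service 500 days ≥ 12 months (≈360 days) ✓; dept Finance ✓ → eligible.
Equipment Allowance — status part-time ✓ (not excluded); service 500 days < 18 months (≈540 days) ✗ → not eligible.
Gym Reimbursement — service 500 days < 2 years (≈730 days) ✗ → not eligible.
Short-Term Disability — status part-time ✓ (not excluded); service 500 days ≥ 3 months (≈90 days) ✓; 12 hrs/wk < 32 ✗ → not eligible.
Professional Development Fund — status part-time ✓; service 500 days ≥ 30 days ✓; 12 hrs/wk < 32 ✗ → not eligible.
Flexible Spending Account — status part-time ✓ (not excluded); service 500 days < 24 months (≈720 days) ✗ → not eligible.
Unlimited PTO Program — status part-time ✗ (requires temporary) → not eligible.
Employee Assistance Program — service 500 days < 18 months (≈540 days) ✗ → not eligible.
Volunteer Time Off — 12 hrs/wk < 30 ✗ → not eligible.

AD&D Coverage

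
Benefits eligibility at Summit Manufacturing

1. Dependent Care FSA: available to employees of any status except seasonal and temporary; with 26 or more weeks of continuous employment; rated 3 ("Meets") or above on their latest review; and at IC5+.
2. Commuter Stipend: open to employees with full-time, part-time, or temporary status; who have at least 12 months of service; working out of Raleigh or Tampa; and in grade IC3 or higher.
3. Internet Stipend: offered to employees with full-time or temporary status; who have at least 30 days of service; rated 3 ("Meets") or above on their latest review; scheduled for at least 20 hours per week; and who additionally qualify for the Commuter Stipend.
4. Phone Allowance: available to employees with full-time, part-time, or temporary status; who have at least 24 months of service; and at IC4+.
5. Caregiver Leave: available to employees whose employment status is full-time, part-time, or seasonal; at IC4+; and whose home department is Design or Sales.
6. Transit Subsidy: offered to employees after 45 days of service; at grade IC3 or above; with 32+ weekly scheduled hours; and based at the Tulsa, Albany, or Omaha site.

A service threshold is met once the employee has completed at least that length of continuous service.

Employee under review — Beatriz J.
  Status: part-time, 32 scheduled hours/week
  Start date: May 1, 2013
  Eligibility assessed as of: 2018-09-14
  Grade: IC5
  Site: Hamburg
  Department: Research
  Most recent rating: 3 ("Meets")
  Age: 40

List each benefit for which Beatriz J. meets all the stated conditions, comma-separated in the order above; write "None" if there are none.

Dependent Care FSA, Phone Allowance

Service from May 1, 2013 to 2018-09-14: 1962 days.
Dependent Care FSA — status part-time ✓ (not excluded); service 1962 days ≥ 26 weeks (≈182 days) ✓; rating 3 ≥ 3 ✓; grade IC5 ≥ IC5 ✓ → eligible.
Commuter Stipend — status part-time ✓; service 1962 days ≥ 12 months (≈360 days) ✓; site Hamburg ✗ (not Raleigh or Tampa) → not eligible.
Internet Stipend — status part-time ✗ (requires full-time or temporary) → not eligible.
Phone Allowance — status part-time ✓; service 1962 days ≥ 24 months (≈720 days) ✓; grade IC5 ≥ IC4 ✓ → eligible.
Caregiver Leave — status part-time ✓; grade IC5 ≥ IC4 ✓; dept Research ✗ → not eligible.
Transit Subsidy — service 1962 days ≥ 45 days ✓; grade IC5 ≥ IC3 ✓; 32 hrs/wk ≥ 32 ✓; site Hamburg ✗ (not Tulsa, Albany, or Omaha) → not eligible.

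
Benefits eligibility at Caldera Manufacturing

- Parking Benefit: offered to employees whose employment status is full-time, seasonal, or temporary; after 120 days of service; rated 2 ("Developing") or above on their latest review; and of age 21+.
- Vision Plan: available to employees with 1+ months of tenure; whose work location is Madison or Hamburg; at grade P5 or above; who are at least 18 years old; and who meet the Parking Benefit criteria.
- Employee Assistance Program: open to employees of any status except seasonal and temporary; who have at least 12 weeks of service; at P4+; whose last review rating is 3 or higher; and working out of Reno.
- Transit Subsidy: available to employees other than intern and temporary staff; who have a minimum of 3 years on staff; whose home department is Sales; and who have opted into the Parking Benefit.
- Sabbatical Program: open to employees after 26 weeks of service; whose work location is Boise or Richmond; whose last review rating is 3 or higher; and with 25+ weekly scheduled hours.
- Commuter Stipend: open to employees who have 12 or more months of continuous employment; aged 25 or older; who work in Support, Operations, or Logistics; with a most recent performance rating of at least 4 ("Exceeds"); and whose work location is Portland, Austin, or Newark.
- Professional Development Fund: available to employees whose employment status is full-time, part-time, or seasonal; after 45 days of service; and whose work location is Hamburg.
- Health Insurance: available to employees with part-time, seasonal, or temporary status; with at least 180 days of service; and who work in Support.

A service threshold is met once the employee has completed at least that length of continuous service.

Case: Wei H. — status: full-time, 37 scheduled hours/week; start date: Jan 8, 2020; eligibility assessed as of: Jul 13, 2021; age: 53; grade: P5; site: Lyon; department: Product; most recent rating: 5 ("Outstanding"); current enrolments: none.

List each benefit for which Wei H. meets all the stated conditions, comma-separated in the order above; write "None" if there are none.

Parking Benefit

Service from Jan 8, 2020 to Jul 13, 2021: 552 days.
Parking Benefit — status full-time ✓; service 552 days ≥ 120 days ✓; rating 5 ≥ 2 ✓; age 53 ≥ 21 ✓ → eligible.
Vision Plan — service 552 days ≥ 1 month (≈30 days) ✓; site Lyon ✗ (not Madison or Hamburg) → not eligible.
Employee Assistance Program — status full-time ✓ (not excluded); service 552 days ≥ 12 weeks (≈84 days) ✓; grade P5 ≥ P4 ✓; rating 5 ≥ 3 ✓; site Lyon ✗ (not Reno) → not eligible.
Transit Subsidy — status full-time ✓ (not excluded); service 552 days < 3 years (≈1095 days) ✗ → not eligible.
Sabbatical Program — service 552 days ≥ 26 weeks (≈182 days) ✓; site Lyon ✗ (not Boise or Richmond) → not eligible.
Commuter Stipend — service 552 days ≥ 12 months (≈360 days) ✓; age 53 ≥ 25 ✓; dept Product ✗ → not eligible.
Professional Development Fund — status full-time ✓; service 552 days ≥ 45 days ✓; site Lyon ✗ (not Hamburg) → not eligible.
Health Insurance — status full-time ✗ (requires part-time, seasonal, or temporary) → not eligible.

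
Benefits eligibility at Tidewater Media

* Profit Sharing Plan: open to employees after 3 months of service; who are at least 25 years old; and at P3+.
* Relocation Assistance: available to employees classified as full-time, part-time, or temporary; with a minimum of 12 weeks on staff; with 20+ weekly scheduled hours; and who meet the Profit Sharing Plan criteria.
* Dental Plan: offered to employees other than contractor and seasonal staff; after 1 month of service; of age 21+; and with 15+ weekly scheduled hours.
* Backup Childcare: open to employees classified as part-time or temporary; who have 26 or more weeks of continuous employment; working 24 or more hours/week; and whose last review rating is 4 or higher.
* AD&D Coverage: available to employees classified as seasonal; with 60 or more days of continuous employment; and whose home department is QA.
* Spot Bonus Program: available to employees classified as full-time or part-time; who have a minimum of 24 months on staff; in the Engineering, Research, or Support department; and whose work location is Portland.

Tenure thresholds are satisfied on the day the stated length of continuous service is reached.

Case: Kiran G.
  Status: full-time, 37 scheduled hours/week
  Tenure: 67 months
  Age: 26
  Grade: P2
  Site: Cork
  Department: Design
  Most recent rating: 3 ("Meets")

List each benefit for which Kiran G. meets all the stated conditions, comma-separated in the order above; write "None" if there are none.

Dental Plan

Profit Sharing Plan — service 67 months ≥ 3 months ✓; age 26 ≥ 25 ✓; grade P2 < P3 ✗ → not eligible.
Relocation Assistance — status full-time ✓; service 67 months ≥ 12 weeks (≈84 days) ✓; 37 hrs/wk ≥ 20 ✓; not eligible for Profit Sharing Plan ✗ → not eligible.
Dental Plan — status full-time ✓ (not excluded); service 67 months ≥ 1 month ✓; age 26 ≥ 21 ✓; 37 hrs/wk ≥ 15 ✓ → eligible.
Backup Childcare — status full-time ✗ (requires part-time or temporary) → not eligible.
AD&D Coverage — status full-time ✗ (requires seasonal) → not eligible.
Spot Bonus Program — status full-time ✓; service 67 months ≥ 24 months ✓; dept Design ✗ → not eligible.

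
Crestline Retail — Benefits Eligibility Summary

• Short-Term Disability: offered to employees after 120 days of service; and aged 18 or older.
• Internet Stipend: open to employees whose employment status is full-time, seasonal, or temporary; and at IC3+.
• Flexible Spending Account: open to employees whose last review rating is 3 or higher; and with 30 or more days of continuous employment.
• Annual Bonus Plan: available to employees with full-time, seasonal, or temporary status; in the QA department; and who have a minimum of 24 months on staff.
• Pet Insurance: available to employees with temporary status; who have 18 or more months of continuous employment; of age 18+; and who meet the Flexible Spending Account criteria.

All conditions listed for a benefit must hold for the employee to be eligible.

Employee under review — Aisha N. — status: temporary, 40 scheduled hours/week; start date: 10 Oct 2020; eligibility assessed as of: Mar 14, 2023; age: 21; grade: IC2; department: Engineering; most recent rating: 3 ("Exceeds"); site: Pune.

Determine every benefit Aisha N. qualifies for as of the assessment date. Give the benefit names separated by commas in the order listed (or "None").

Short-Term Disability, Flexible Spending Account, Pet Insurance

Service from 10 Oct 2020 to Mar 14, 2023: 885 days.
Short-Term Disability — service 885 days ≥ 120 days ✓; age 21 ≥ 18 ✓ → eligible.
Internet Stipend — status temporary ✓; grade IC2 < IC3 ✗ → not eligible.
Flexible Spending Account — rating 3 ≥ 3 ✓; service 885 days ≥ 30 days ✓ → eligible.
Annual Bonus Plan — status temporary ✓; dept Engineering ✗ → not eligible.
Pet Insurance — status temporary ✓; service 885 days ≥ 18 months (≈540 days) ✓; age 21 ≥ 18 ✓; eligible for Flexible Spending Account ✓ → eligible.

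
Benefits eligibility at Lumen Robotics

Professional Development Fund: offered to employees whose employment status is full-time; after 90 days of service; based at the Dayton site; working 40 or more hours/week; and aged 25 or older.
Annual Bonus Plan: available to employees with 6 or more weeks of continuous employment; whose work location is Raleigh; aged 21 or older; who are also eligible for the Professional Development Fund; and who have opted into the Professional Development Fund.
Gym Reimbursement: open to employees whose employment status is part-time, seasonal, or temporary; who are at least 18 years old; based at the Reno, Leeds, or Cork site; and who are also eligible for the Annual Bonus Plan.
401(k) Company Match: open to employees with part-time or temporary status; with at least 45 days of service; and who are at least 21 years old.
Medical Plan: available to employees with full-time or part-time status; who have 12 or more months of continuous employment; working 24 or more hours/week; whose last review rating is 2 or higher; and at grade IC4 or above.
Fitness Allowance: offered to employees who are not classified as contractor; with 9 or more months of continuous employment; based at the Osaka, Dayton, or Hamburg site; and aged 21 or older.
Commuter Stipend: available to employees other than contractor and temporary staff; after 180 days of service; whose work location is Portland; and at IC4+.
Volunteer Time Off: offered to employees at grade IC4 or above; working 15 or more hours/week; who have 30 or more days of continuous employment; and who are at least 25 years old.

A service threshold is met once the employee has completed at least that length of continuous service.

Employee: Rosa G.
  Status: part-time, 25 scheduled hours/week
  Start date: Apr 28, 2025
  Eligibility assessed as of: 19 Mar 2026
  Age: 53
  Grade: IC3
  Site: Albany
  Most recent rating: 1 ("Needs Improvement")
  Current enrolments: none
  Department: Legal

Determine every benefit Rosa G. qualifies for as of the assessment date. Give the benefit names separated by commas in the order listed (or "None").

401(k) Company Match

Service from Apr 28, 2025 to 19 Mar 2026: 325 days.
Professional Development Fund — status part-time ✗ (requires full-time) → not eligible.
Annual Bonus Plan — service 325 days ≥ 6 weeks (≈42 days) ✓; site Albany ✗ (not Raleigh) → not eligible.
Gym Reimbursement — status part-time ✓; age 53 ≥ 18 ✓; site Albany ✗ (not Reno, Leeds, or Cork) → not eligible.
401(k) Company Match — status part-time ✓; service 325 days ≥ 45 days ✓; age 53 ≥ 21 ✓ → eligible.
Medical Plan — status part-time ✓; service 325 days < 12 months (≈360 days) ✗ → not eligible.
Fitness Allowance — status part-time ✓ (not excluded); service 325 days ≥ 9 months (≈270 days) ✓; site Albany ✗ (not Osaka, Dayton, or Hamburg) → not eligible.
Commuter Stipend — status part-time ✓ (not excluded); service 325 days ≥ 180 days ✓; site Albany ✗ (not Portland) → not eligible.
Volunteer Time Off — grade IC3 < IC4 ✗ → not eligible.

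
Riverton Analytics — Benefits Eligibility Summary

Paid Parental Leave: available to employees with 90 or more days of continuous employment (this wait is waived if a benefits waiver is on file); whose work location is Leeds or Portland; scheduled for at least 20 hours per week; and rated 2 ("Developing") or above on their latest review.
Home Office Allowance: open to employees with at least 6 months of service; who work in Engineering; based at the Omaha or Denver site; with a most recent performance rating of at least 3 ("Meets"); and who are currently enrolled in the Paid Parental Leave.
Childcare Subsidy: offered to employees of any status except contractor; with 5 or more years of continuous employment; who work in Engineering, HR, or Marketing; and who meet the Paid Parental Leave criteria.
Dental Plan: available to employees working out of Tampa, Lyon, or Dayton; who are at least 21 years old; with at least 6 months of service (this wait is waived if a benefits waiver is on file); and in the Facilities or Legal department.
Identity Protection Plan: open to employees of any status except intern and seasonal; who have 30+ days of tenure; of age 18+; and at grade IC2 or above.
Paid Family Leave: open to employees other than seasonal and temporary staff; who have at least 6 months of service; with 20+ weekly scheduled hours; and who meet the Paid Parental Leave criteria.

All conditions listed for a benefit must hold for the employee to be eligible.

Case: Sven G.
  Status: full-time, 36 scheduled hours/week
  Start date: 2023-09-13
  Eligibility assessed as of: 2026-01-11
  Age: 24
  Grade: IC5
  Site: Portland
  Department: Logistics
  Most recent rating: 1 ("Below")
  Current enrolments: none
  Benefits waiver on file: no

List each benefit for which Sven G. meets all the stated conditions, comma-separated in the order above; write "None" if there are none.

Identity Protection Plan

Service from 2023-09-13 to 2026-01-11: 851 days.
Paid Parental Leave — no waiver, service 851 days ≥ 90 days ✓; site Portland ✓; 36 hrs/wk ≥ 20 ✓; rating 1 < 2 ✗ → not eligible.
Home Office Allowance — service 851 days ≥ 6 months (≈180 days) ✓; dept Logistics ✗ → not eligible.
Childcare Subsidy — status full-time ✓ (not excluded); service 851 days < 5 years (≈1825 days) ✗ → not eligible.
Dental Plan — site Portland ✗ (not Tampa, Lyon, or Dayton) → not eligible.
Identity Protection Plan — status full-time ✓ (not excluded); service 851 days ≥ 30 days ✓; age 24 ≥ 18 ✓; grade IC5 ≥ IC2 ✓ → eligible.
Paid Family Leave — status full-time ✓ (not excluded); service 851 days ≥ 6 months (≈180 days) ✓; 36 hrs/wk ≥ 20 ✓; not eligible for Paid Parental Leave ✗ → not eligible.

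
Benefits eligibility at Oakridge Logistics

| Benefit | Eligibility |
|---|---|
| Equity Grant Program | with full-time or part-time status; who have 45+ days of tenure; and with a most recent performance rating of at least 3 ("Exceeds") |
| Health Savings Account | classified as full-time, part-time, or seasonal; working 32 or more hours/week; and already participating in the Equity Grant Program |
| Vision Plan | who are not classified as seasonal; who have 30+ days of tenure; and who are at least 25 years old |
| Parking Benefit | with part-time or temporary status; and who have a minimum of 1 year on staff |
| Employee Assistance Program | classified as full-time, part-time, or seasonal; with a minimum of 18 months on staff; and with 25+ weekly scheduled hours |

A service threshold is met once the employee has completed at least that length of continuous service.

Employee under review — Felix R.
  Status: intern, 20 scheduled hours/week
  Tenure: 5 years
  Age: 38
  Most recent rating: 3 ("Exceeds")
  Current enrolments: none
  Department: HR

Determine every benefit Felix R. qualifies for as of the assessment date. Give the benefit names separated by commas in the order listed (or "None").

Equity Grant Program — status intern ✗ (requires full-time or part-time) → not eligible.
Health Savings Account — status intern ✗ (requires full-time, part-time, or seasonal) → not eligible.
Vision Plan — status intern ✓ (not excluded); service 5 years ≥ 30 days ✓; age 38 ≥ 25 ✓ → eligible.
Parking Benefit — status intern ✗ (requires part-time or temporary) → not eligible.
Employee Assistance Program — status intern ✗ (requires full-time, part-time, or seasonal) → not eligible.

Vision Plan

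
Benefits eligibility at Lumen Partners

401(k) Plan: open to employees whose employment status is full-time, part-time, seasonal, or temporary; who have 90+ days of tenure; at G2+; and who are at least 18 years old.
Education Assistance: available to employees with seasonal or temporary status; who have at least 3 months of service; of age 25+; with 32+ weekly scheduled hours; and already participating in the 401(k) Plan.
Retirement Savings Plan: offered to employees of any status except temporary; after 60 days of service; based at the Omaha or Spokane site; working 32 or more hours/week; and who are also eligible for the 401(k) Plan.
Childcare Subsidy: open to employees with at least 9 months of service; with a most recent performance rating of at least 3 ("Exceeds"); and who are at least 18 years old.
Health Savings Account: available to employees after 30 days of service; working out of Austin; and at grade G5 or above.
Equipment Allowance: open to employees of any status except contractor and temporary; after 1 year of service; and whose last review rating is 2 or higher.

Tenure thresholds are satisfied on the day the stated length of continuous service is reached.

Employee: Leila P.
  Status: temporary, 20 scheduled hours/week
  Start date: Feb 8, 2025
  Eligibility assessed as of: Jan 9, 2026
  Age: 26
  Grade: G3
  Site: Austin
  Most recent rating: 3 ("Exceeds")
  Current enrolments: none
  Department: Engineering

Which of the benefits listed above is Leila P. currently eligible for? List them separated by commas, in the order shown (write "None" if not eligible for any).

401(k) Plan, Childcare Subsidy

Service from Feb 8, 2025 to Jan 9, 2026: 335 days.
401(k) Plan — status temporary ✓; service 335 days ≥ 90 days ✓; grade G3 ≥ G2 ✓; age 26 ≥ 18 ✓ → eligible.
Education Assistance — status temporary ✓; service 335 days ≥ 3 months (≈90 days) ✓; age 26 ≥ 25 ✓; 20 hrs/wk < 32 ✗ → not eligible.
Retirement Savings Plan — status temporary ✗ (excluded) → not eligible.
Childcare Subsidy — service 335 days ≥ 9 months (≈270 days) ✓; rating 3 ≥ 3 ✓; age 26 ≥ 18 ✓ → eligible.
Health Savings Account — service 335 days ≥ 30 days ✓; site Austin ✓; grade G3 < G5 ✗ → not eligible.
Equipment Allowance — status temporary ✗ (excluded) → not eligible.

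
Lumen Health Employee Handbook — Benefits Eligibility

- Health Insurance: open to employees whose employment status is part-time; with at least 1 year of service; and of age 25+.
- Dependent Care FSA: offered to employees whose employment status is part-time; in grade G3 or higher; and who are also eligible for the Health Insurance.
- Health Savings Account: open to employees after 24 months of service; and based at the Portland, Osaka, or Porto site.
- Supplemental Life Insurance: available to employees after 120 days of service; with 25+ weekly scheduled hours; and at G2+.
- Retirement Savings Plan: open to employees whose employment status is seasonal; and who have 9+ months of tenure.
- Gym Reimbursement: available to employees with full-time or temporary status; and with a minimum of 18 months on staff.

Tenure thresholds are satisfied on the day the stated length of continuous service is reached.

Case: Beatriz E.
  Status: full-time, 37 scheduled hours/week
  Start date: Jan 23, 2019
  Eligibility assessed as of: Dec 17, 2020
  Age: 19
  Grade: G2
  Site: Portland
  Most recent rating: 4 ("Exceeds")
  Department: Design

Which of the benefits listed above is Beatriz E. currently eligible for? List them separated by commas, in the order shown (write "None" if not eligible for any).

Supplemental Life Insurance, Gym Reimbursement

Service from Jan 23, 2019 to Dec 17, 2020: 694 days.
Health Insurance — status full-time ✗ (requires part-time) → not eligible.
Dependent Care FSA — status full-time ✗ (requires part-time) → not eligible.
Health Savings Account — service 694 days < 24 months (≈720 days) ✗ → not eligible.
Supplemental Life Insurance — service 694 days ≥ 120 days ✓; 37 hrs/wk ≥ 25 ✓; grade G2 ≥ G2 ✓ → eligible.
Retirement Savings Plan — status full-time ✗ (requires seasonal) → not eligible.
Gym Reimbursement — status full-time ✓; service 694 days ≥ 18 months (≈540 days) ✓ → eligible.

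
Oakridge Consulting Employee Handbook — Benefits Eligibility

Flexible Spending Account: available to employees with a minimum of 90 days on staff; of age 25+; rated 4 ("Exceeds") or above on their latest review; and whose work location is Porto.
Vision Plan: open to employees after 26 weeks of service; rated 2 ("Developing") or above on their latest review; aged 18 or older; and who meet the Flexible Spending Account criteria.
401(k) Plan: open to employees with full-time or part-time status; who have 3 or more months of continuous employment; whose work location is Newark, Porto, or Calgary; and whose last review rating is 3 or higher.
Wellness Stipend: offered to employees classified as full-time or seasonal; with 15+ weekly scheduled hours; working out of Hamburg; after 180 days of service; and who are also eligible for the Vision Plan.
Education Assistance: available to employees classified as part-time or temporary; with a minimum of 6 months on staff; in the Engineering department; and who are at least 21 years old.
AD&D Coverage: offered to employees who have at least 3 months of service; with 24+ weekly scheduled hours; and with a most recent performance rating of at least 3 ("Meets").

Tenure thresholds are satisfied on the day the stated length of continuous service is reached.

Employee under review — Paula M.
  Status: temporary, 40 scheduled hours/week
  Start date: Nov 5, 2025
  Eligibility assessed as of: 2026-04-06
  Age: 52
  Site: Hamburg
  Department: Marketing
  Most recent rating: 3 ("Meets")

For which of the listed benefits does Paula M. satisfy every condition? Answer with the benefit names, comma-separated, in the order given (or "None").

AD&D Coverage

Service from Nov 5, 2025 to 2026-04-06: 152 days.
Flexible Spending Account — service 152 days ≥ 90 days ✓; age 52 ≥ 25 ✓; rating 3 < 4 ✗ → not eligible.
Vision Plan — service 152 days < 26 weeks (≈182 days) ✗ → not eligible.
401(k) Plan — status temporary ✗ (requires full-time or part-time) → not eligible.
Wellness Stipend — status temporary ✗ (requires full-time or seasonal) → not eligible.
Education Assistance — status temporary ✓; service 152 days < 6 months (≈180 days) ✗ → not eligible.
AD&D Coverage — service 152 days ≥ 3 months (≈90 days) ✓; 40 hrs/wk ≥ 24 ✓; rating 3 ≥ 3 ✓ → eligible.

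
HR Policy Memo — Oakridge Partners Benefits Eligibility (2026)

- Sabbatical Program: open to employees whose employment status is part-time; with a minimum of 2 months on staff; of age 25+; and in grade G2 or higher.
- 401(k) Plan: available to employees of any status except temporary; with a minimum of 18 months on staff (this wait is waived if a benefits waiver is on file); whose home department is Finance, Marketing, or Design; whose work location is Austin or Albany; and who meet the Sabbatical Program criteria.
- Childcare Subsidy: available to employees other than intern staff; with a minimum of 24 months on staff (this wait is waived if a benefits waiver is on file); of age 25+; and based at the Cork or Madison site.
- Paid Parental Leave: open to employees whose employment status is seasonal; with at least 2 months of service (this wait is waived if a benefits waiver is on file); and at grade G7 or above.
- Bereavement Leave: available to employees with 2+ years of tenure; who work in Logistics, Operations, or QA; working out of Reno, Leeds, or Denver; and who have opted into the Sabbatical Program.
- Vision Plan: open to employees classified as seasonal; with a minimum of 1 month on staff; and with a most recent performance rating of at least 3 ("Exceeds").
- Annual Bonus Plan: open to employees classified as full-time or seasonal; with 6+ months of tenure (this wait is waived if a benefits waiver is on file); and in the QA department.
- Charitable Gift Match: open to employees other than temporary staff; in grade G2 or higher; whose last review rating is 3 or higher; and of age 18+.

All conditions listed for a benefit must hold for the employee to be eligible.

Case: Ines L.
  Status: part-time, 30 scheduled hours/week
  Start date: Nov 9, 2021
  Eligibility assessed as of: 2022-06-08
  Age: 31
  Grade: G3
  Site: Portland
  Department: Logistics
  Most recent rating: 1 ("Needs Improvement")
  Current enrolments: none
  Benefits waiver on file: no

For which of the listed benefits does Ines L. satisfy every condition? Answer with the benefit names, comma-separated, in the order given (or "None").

Sabbatical Program

Service from Nov 9, 2021 to 2022-06-08: 211 days.
Sabbatical Program — status part-time ✓; service 211 days ≥ 2 months (≈60 days) ✓; age 31 ≥ 25 ✓; grade G3 ≥ G2 ✓ → eligible.
401(k) Plan — status part-time ✓ (not excluded); no waiver, service 211 days < 18 months (≈540 days) ✗ → not eligible.
Childcare Subsidy — status part-time ✓ (not excluded); no waiver, service 211 days < 24 months (≈720 days) ✗ → not eligible.
Paid Parental Leave — status part-time ✗ (requires seasonal) → not eligible.
Bereavement Leave — service 211 days < 2 years (≈730 days) ✗ → not eligible.
Vision Plan — status part-time ✗ (requires seasonal) → not eligible.
Annual Bonus Plan — status part-time ✗ (requires full-time or seasonal) → not eligible.
Charitable Gift Match — status part-time ✓ (not excluded); grade G3 ≥ G2 ✓; rating 1 < 3 ✗ → not eligible.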